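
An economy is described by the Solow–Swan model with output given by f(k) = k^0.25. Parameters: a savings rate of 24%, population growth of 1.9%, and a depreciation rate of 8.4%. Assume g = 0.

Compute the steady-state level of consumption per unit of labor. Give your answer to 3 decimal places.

c* ≈ 1.008

At the steady state, Δk = 0, so s·k^α = (n + δ)·k.
Rearranging, k^(1−α) = s / (n + δ).
k^0.75 = 0.24 / (0.019 + 0.084) = 0.24 / 0.103 = 2.3301
k* = 2.3301^(1/0.75) ≈ 3.0891
y* = (k*)^α = 3.0891^0.25 ≈ 1.3257
c* = (1 − s)·y* = (1 − 0.24) × 1.3257 ≈ 1.0075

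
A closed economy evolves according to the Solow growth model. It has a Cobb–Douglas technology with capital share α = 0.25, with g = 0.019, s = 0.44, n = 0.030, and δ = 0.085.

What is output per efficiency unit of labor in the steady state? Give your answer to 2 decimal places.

In steady state, investment equals break-even investment: s·k^α = (n + g + δ)·k.
Rearranging, k^(1−α) = s / (n + g + δ).
k^0.75 = 0.44 / (0.030 + 0.019 + 0.085) = 0.44 / 0.134 = 3.2836
k* = 3.2836^(1/0.75) ≈ 4.8805
y* = (k*)^α = 4.8805^0.25 ≈ 1.4863

y* = 1.49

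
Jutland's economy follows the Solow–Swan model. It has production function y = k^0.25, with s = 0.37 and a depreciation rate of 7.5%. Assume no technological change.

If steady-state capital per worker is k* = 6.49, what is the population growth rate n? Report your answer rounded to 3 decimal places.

In steady state, investment equals break-even investment: s·k^α = (n + δ)·k.
So s / (n + δ) = (k*)^(1−α) = 6.49^0.75 = 4.0662.
Therefore n + δ = s / 4.0662 = 0.37 / 4.0662 = 0.0910, so n = 0.0910 − 0.075 = 0.0160.

n ≈ 0.016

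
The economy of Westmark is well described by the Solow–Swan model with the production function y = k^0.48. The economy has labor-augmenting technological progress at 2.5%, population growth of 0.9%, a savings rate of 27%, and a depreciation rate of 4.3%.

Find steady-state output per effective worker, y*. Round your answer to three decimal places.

Steady state requires s·f(k) = (n + g + δ)·k, i.e. s·k^α = (n + g + δ)·k.
Rearranging, k^(1−α) = s / (n + g + δ).
k^0.52 = 0.27 / (0.009 + 0.025 + 0.043) = 0.27 / 0.077 = 3.5065
k* = 3.5065^(1/0.52) ≈ 11.1644
y* = (k*)^α = 11.1644^0.48 ≈ 3.1839

y* = 3.184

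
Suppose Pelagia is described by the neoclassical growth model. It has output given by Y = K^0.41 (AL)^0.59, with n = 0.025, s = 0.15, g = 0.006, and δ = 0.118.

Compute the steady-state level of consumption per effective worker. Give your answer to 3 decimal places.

c* ≈ 0.854

At the steady state, Δk = 0, so s·k^α = (n + g + δ)·k.
Rearranging, k^(1−α) = s / (n + g + δ).
k^0.59 = 0.15 / (0.025 + 0.006 + 0.118) = 0.15 / 0.149 = 1.0067
k* = 1.0067^(1/0.59) ≈ 1.0114
y* = (k*)^α = 1.0114^0.41 ≈ 1.0047
c* = (1 − s)·y* = (1 − 0.15) × 1.0047 ≈ 0.8540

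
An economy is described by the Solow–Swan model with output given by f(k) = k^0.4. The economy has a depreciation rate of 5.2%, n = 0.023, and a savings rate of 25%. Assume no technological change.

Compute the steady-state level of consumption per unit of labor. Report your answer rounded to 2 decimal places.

c* = 1.67

Steady state requires s·f(k) = (n + δ)·k, i.e. s·k^α = (n + δ)·k.
Dividing both sides by k: k^(1−α) = s / (n + δ).
k^0.6 = 0.25 / (0.023 + 0.052) = 0.25 / 0.075 = 3.3333
k* = 3.3333^(1/0.6) ≈ 7.4380
y* = (k*)^α = 7.4380^0.4 ≈ 2.2314
c* = (1 − s)·y* = (1 − 0.25) × 2.2314 ≈ 1.6736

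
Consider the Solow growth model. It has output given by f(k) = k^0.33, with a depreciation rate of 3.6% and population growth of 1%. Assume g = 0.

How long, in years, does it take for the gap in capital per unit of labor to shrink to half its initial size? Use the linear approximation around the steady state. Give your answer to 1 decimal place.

about 22.5 years

Near the steady state the convergence rate is λ = (1 − α)(n + δ).
λ = (1 − 0.33) × 0.046 = 0.67 × 0.046 = 0.03082
Half-life = ln 2 / λ = 0.6931 / 0.03082 ≈ 22.49 years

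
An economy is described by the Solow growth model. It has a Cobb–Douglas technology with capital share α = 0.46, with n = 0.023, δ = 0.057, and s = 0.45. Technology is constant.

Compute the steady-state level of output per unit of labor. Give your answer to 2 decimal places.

Steady state requires s·f(k) = (n + δ)·k, i.e. s·k^α = (n + δ)·k.
Rearranging, k^(1−α) = s / (n + δ).
k^0.54 = 0.45 / (0.023 + 0.057) = 0.45 / 0.080 = 5.6250
k* = 5.6250^(1/0.54) ≈ 24.4972
y* = (k*)^α = 24.4972^0.46 ≈ 4.3551

y* = 4.36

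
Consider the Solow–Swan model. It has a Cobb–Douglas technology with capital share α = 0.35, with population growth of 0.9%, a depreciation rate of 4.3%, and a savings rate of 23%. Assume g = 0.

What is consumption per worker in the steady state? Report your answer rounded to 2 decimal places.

c* = 1.71

Steady state requires s·f(k) = (n + δ)·k, i.e. s·k^α = (n + δ)·k.
Dividing both sides by k: k^(1−α) = s / (n + δ).
k^0.65 = 0.23 / (0.009 + 0.043) = 0.23 / 0.052 = 4.4231
k* = 4.4231^(1/0.65) ≈ 9.8498
y* = (k*)^α = 9.8498^0.35 ≈ 2.2269
c* = (1 − s)·y* = (1 − 0.23) × 2.2269 ≈ 1.7147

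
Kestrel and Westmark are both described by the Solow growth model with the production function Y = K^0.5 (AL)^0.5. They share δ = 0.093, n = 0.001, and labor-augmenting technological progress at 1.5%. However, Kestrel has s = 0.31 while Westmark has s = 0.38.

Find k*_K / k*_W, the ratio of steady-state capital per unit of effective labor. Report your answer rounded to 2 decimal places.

k*_K / k*_W ≈ 0.67

Steady-state k* = [s/(n + g + δ)]^(1/(1−α)), so the ratio is [ (s_K/(n + g + δ)_K) / (s_W/(n + g + δ)_W) ]^2.
s_K/(n + g + δ)_K = 0.31/0.109 = 2.8440; s_W/(n + g + δ)_W = 0.38/0.109 = 3.4862.
Ratio = (2.8440/3.4862)^2 = 0.8158^2 ≈ 0.6655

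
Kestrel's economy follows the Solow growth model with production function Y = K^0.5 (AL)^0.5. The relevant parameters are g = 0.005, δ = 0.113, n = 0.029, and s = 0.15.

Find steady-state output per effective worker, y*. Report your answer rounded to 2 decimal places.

y* = 1.02

At the steady state, Δk = 0, so s·k^α = (n + g + δ)·k.
Rearranging, k^(1−α) = s / (n + g + δ).
k^0.5 = 0.15 / (0.029 + 0.005 + 0.113) = 0.15 / 0.147 = 1.0204
k* = 1.0204^(1/0.5) ≈ 1.0412
y* = (k*)^α = 1.0412^0.5 ≈ 1.0204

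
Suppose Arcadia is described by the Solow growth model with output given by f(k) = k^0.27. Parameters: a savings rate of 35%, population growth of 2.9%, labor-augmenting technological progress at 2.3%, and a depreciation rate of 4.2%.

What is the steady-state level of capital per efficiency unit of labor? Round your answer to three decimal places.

k* ≈ 6.055

Steady state requires s·f(k) = (n + g + δ)·k, i.e. s·k^α = (n + g + δ)·k.
Rearranging, k^(1−α) = s / (n + g + δ).
k^0.73 = 0.35 / (0.029 + 0.023 + 0.042) = 0.35 / 0.094 = 3.7234
k* = 3.7234^(1/0.73) ≈ 6.0549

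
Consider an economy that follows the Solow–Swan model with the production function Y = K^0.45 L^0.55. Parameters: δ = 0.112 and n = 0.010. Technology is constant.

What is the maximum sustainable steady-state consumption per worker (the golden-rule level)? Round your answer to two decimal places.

At the golden rule, f'(k) = n + δ, so α·k^(α−1) = n + δ and k_gold = (α/(n + δ))^(1/(1−α)).
k_gold = (0.45/0.122)^(1/0.55) = 3.6885^1.8182 ≈ 10.7312
c_gold = f(k_gold) − (n + δ)·k_gold = 2.9093 − 0.122×10.7312 ≈ 1.6001

c_gold ≈ 1.60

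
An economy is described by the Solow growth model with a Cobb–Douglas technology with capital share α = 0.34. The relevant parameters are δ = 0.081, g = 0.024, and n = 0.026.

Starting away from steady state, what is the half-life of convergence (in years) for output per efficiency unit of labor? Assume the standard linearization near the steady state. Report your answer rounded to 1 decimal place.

Near the steady state the convergence rate is λ = (1 − α)(n + g + δ).
λ = (1 − 0.34) × 0.131 = 0.66 × 0.131 = 0.08646
Half-life = ln 2 / λ = 0.6931 / 0.08646 ≈ 8.02 years

about 8.0 years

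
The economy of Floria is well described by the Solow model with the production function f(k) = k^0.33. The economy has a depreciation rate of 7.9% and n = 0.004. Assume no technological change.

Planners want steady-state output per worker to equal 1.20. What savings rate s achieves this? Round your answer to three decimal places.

s ≈ 0.120

Steady state requires s·f(k) = (n + δ)·k, i.e. s·k^α = (n + δ)·k.
Since y* = [s/(n + δ)]^(α/(1−α)), we have s/(n + δ) = (y*)^((1−α)/α) = 1.20^2.0303 = 1.4480.
Therefore s = 1.4480 × (n + δ) = 1.4480 × 0.083 = 0.1202.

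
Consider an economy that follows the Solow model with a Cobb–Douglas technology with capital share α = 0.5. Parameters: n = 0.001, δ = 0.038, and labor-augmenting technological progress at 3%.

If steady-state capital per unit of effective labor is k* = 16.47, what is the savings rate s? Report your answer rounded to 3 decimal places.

s ≈ 0.280

In steady state, investment equals break-even investment: s·k^α = (n + g + δ)·k.
So s / (n + g + δ) = (k*)^(1−α) = 16.47^0.5 = 4.0583.
Therefore s = 4.0583 × (n + g + δ) = 4.0583 × 0.069 = 0.2800.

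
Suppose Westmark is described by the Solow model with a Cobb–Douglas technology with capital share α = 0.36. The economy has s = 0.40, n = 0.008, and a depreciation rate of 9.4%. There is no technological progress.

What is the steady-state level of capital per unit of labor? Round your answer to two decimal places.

In steady state, investment equals break-even investment: s·k^α = (n + δ)·k.
Dividing both sides by k: k^(1−α) = s / (n + δ).
k^0.64 = 0.40 / (0.008 + 0.094) = 0.40 / 0.102 = 3.9216
k* = 3.9216^(1/0.64) ≈ 8.4584

k* ≈ 8.46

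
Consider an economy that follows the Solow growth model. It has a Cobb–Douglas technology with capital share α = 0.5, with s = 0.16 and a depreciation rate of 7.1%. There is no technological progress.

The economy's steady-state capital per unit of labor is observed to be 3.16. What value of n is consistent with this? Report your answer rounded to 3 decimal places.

n ≈ 0.019

At the steady state, Δk = 0, so s·k^α = (n + δ)·k.
So s / (n + δ) = (k*)^(1−α) = 3.16^0.5 = 1.7776.
Therefore n + δ = s / 1.7776 = 0.16 / 1.7776 = 0.0900, so n = 0.0900 − 0.071 = 0.0190.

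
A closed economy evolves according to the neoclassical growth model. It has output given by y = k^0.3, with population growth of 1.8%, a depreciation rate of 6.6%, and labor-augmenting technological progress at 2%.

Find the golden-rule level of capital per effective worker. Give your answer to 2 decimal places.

The golden rule sets f'(k) = n + g + δ, i.e. α·k^(α−1) = n + g + δ.
So k^(1−α) = α / (n + g + δ) = 0.3 / 0.104 = 2.8846.
k_gold = 2.8846^(1/0.7) ≈ 4.5422

k_gold ≈ 4.54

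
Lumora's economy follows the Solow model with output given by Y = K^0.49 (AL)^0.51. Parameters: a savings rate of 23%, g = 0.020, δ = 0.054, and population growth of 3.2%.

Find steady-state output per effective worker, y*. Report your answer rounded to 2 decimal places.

y* = 2.10

Steady state requires s·f(k) = (n + g + δ)·k, i.e. s·k^α = (n + g + δ)·k.
Rearranging, k^(1−α) = s / (n + g + δ).
k^0.51 = 0.23 / (0.032 + 0.020 + 0.054) = 0.23 / 0.106 = 2.1698
k* = 2.1698^(1/0.51) ≈ 4.5672
y* = (k*)^α = 4.5672^0.49 ≈ 2.1049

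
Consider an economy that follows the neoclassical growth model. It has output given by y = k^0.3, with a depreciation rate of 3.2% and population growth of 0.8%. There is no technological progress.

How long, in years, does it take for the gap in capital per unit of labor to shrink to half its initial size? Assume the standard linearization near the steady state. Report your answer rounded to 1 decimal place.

Near the steady state the convergence rate is λ = (1 − α)(n + δ).
λ = (1 − 0.3) × 0.040 = 0.7 × 0.040 = 0.0280
Half-life = ln 2 / λ = 0.6931 / 0.0280 ≈ 24.75 years

about 24.8 years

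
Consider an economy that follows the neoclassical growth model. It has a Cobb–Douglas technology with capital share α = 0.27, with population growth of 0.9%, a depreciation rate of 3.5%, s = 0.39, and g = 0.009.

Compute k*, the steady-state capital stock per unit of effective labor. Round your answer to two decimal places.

At the steady state, Δk = 0, so s·k^α = (n + g + δ)·k.
Dividing both sides by k: k^(1−α) = s / (n + g + δ).
k^0.73 = 0.39 / (0.009 + 0.009 + 0.035) = 0.39 / 0.053 = 7.3585
k* = 7.3585^(1/0.73) ≈ 15.3951

k* ≈ 15.40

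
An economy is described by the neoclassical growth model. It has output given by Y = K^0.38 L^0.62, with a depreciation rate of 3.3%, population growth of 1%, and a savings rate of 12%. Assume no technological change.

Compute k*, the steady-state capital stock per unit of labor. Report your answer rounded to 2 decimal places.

Steady state requires s·f(k) = (n + δ)·k, i.e. s·k^α = (n + δ)·k.
Rearranging, k^(1−α) = s / (n + δ).
k^0.62 = 0.12 / (0.010 + 0.033) = 0.12 / 0.043 = 2.7907
k* = 2.7907^(1/0.62) ≈ 5.2347

k* = 5.23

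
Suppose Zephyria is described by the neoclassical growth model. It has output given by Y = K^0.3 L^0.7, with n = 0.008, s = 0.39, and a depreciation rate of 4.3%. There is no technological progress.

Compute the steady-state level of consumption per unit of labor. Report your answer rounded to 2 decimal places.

c* ≈ 1.46

In steady state, investment equals break-even investment: s·k^α = (n + δ)·k.
Dividing both sides by k: k^(1−α) = s / (n + δ).
k^0.7 = 0.39 / (0.008 + 0.043) = 0.39 / 0.051 = 7.6471
k* = 7.6471^(1/0.7) ≈ 18.2868
y* = (k*)^α = 18.2868^0.3 ≈ 2.3913
c* = (1 − s)·y* = (1 − 0.39) × 2.3913 ≈ 1.4587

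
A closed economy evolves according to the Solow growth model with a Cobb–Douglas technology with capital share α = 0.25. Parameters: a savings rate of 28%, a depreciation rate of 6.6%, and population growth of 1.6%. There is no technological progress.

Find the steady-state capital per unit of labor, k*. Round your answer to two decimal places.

k* ≈ 5.14

In steady state, investment equals break-even investment: s·k^α = (n + δ)·k.
Rearranging, k^(1−α) = s / (n + δ).
k^0.75 = 0.28 / (0.016 + 0.066) = 0.28 / 0.082 = 3.4146
k* = 3.4146^(1/0.75) ≈ 5.1419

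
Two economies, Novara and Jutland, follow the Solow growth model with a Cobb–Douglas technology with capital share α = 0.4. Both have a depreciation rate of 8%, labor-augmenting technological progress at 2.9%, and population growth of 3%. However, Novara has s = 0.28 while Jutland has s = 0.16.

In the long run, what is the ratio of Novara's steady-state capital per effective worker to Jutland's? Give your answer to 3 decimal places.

Steady-state k* = [s/(n + g + δ)]^(1/(1−α)), so the ratio is [ (s_N/(n + g + δ)_N) / (s_J/(n + g + δ)_J) ]^1.6667.
s_N/(n + g + δ)_N = 0.28/0.139 = 2.0144; s_J/(n + g + δ)_J = 0.16/0.139 = 1.1511.
Ratio = (2.0144/1.1511)^1.6667 = 1.7500^1.6667 ≈ 2.5414

ratio ≈ 2.541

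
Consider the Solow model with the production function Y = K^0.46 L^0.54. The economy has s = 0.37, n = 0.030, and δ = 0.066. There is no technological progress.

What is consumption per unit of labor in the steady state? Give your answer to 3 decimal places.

c* ≈ 1.988

In steady state, investment equals break-even investment: s·k^α = (n + δ)·k.
Dividing both sides by k: k^(1−α) = s / (n + δ).
k^0.54 = 0.37 / (0.030 + 0.066) = 0.37 / 0.096 = 3.8542
k* = 3.8542^(1/0.54) ≈ 12.1636
y* = (k*)^α = 12.1636^0.46 ≈ 3.1559
c* = (1 − s)·y* = (1 − 0.37) × 3.1559 ≈ 1.9882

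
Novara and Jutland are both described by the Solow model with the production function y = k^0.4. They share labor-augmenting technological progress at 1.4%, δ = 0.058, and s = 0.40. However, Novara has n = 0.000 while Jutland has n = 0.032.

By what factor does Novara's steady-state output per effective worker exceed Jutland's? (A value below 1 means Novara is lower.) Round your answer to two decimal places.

ratio ≈ 1.28

Steady-state y* = [s/(n + g + δ)]^(α/(1−α)), so the ratio is [ (s_N/(n + g + δ)_N) / (s_J/(n + g + δ)_J) ]^0.6667.
s_N/(n + g + δ)_N = 0.40/0.072 = 5.5556; s_J/(n + g + δ)_J = 0.40/0.104 = 3.8462.
Ratio = (5.5556/3.8462)^0.6667 = 1.4444^0.6667 ≈ 1.2778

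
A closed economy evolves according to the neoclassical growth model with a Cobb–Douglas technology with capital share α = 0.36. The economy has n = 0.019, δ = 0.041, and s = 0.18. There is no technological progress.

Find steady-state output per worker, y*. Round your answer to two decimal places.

In steady state, investment equals break-even investment: s·k^α = (n + δ)·k.
Rearranging, k^(1−α) = s / (n + δ).
k^0.64 = 0.18 / (0.019 + 0.041) = 0.18 / 0.060 = 3.0000
k* = 3.0000^(1/0.64) ≈ 5.5655
y* = (k*)^α = 5.5655^0.36 ≈ 1.8552

y* ≈ 1.86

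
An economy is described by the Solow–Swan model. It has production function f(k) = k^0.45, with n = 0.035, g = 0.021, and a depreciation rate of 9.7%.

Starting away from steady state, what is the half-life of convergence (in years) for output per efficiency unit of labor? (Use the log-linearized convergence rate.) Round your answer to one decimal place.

t_½ ≈ 8.2 years

Near the steady state the convergence rate is λ = (1 − α)(n + g + δ).
λ = (1 − 0.45) × 0.153 = 0.55 × 0.153 = 0.08415
Half-life = ln 2 / λ = 0.6931 / 0.08415 ≈ 8.24 years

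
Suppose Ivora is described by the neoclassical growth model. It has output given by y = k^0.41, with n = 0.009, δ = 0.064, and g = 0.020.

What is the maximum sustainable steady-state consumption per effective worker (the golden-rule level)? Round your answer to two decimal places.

c_gold ≈ 1.65

At the golden rule, f'(k) = n + g + δ, so α·k^(α−1) = n + g + δ and k_gold = (α/(n + g + δ))^(1/(1−α)).
k_gold = (0.41/0.093)^(1/0.59) = 4.4086^1.6949 ≈ 12.3602
c_gold = f(k_gold) − (n + g + δ)·k_gold = 2.8037 − 0.093×12.3602 ≈ 1.6542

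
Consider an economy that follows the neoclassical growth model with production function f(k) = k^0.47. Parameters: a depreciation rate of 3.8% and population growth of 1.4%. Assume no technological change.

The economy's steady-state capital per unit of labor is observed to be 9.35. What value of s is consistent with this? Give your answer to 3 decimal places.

s ≈ 0.170

Steady state requires s·f(k) = (n + δ)·k, i.e. s·k^α = (n + δ)·k.
So s / (n + δ) = (k*)^(1−α) = 9.35^0.53 = 3.2699.
Therefore s = 3.2699 × (n + δ) = 3.2699 × 0.052 = 0.1700.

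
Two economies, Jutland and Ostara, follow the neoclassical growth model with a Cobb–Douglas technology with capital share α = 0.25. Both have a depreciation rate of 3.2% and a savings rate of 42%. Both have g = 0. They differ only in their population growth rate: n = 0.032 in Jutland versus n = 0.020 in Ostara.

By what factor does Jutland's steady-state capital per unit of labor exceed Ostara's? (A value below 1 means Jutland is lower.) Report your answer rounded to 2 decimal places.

ratio ≈ 0.76

Steady-state k* = [s/(n + δ)]^(1/(1−α)), so the ratio is [ (s_J/(n + δ)_J) / (s_O/(n + δ)_O) ]^1.3333.
s_J/(n + δ)_J = 0.42/0.064 = 6.5625; s_O/(n + δ)_O = 0.42/0.052 = 8.0769.
Ratio = (6.5625/8.0769)^1.3333 = 0.8125^1.3333 ≈ 0.7582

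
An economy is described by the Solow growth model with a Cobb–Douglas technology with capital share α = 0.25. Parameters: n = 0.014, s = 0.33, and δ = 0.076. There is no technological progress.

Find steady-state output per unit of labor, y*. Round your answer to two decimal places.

Steady state requires s·f(k) = (n + δ)·k, i.e. s·k^α = (n + δ)·k.
Rearranging, k^(1−α) = s / (n + δ).
k^0.75 = 0.33 / (0.014 + 0.076) = 0.33 / 0.090 = 3.6667
k* = 3.6667^(1/0.75) ≈ 5.6541
y* = (k*)^α = 5.6541^0.25 ≈ 1.5420

y* ≈ 1.54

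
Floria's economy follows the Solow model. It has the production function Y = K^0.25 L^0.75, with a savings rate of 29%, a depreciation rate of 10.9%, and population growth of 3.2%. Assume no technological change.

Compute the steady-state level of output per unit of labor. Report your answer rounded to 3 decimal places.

y* = 1.272

In steady state, investment equals break-even investment: s·k^α = (n + δ)·k.
Rearranging, k^(1−α) = s / (n + δ).
k^0.75 = 0.29 / (0.032 + 0.109) = 0.29 / 0.141 = 2.0567
k* = 2.0567^(1/0.75) ≈ 2.6155
y* = (k*)^α = 2.6155^0.25 ≈ 1.2717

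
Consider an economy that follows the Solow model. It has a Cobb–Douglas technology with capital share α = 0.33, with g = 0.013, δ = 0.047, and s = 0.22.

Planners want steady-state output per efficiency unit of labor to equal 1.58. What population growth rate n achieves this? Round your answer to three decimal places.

n ≈ 0.027

Steady state requires s·f(k) = (n + g + δ)·k, i.e. s·k^α = (n + g + δ)·k.
Since y* = [s/(n + g + δ)]^(α/(1−α)), we have s/(n + g + δ) = (y*)^((1−α)/α) = 1.58^2.0303 = 2.5312.
Therefore n + g + δ = s / 2.5312 = 0.22 / 2.5312 = 0.0869, so n = 0.0869 − 0.060 = 0.0269.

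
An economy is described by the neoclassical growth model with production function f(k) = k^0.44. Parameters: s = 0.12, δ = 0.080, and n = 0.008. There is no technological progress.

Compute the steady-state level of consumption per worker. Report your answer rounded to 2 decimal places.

At the steady state, Δk = 0, so s·k^α = (n + δ)·k.
Rearranging, k^(1−α) = s / (n + δ).
k^0.56 = 0.12 / (0.008 + 0.080) = 0.12 / 0.088 = 1.3636
k* = 1.3636^(1/0.56) ≈ 1.7399
y* = (k*)^α = 1.7399^0.44 ≈ 1.2759
c* = (1 − s)·y* = (1 − 0.12) × 1.2759 ≈ 1.1228

c* ≈ 1.12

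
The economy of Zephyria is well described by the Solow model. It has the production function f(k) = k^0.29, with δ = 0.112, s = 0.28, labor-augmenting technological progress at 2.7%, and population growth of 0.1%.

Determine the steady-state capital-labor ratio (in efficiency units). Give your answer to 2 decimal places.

k* = 2.65

At the steady state, Δk = 0, so s·k^α = (n + g + δ)·k.
Dividing both sides by k: k^(1−α) = s / (n + g + δ).
k^0.71 = 0.28 / (0.001 + 0.027 + 0.112) = 0.28 / 0.140 = 2.0000
k* = 2.0000^(1/0.71) ≈ 2.6545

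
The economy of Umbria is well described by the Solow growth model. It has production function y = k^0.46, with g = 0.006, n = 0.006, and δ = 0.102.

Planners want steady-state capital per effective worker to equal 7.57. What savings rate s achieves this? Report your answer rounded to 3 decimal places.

In steady state, investment equals break-even investment: s·k^α = (n + g + δ)·k.
So s / (n + g + δ) = (k*)^(1−α) = 7.57^0.54 = 2.9834.
Therefore s = 2.9834 × (n + g + δ) = 2.9834 × 0.114 = 0.3401.

s ≈ 0.340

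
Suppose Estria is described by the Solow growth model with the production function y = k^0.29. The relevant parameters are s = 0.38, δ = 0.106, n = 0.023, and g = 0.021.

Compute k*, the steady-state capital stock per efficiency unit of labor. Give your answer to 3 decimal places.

In steady state, investment equals break-even investment: s·k^α = (n + g + δ)·k.
Rearranging, k^(1−α) = s / (n + g + δ).
k^0.71 = 0.38 / (0.023 + 0.021 + 0.106) = 0.38 / 0.150 = 2.5333
k* = 2.5333^(1/0.71) ≈ 3.7032

k* = 3.703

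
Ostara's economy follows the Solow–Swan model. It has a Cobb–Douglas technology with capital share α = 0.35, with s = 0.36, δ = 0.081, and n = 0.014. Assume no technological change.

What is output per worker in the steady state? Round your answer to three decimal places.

At the steady state, Δk = 0, so s·k^α = (n + δ)·k.
Rearranging, k^(1−α) = s / (n + δ).
k^0.65 = 0.36 / (0.014 + 0.081) = 0.36 / 0.095 = 3.7895
k* = 3.7895^(1/0.65) ≈ 7.7647
y* = (k*)^α = 7.7647^0.35 ≈ 2.0490

y* ≈ 2.049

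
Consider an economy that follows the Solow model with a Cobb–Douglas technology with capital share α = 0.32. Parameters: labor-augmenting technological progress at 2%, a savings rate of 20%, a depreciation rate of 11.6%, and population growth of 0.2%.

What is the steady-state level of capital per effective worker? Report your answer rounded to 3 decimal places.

k* ≈ 1.726

Steady state requires s·f(k) = (n + g + δ)·k, i.e. s·k^α = (n + g + δ)·k.
Dividing both sides by k: k^(1−α) = s / (n + g + δ).
k^0.68 = 0.20 / (0.002 + 0.020 + 0.116) = 0.20 / 0.138 = 1.4493
k* = 1.4493^(1/0.68) ≈ 1.7258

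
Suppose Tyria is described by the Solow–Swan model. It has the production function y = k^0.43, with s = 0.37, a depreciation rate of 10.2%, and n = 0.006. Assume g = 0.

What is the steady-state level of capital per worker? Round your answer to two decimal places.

Steady state requires s·f(k) = (n + δ)·k, i.e. s·k^α = (n + δ)·k.
Rearranging, k^(1−α) = s / (n + δ).
k^0.57 = 0.37 / (0.006 + 0.102) = 0.37 / 0.108 = 3.4259
k* = 3.4259^(1/0.57) ≈ 8.6736

k* = 8.67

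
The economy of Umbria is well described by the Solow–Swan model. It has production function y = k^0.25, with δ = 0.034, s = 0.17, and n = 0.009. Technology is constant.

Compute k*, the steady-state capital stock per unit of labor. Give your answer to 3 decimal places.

k* ≈ 6.251

Steady state requires s·f(k) = (n + δ)·k, i.e. s·k^α = (n + δ)·k.
Dividing both sides by k: k^(1−α) = s / (n + δ).
k^0.75 = 0.17 / (0.009 + 0.034) = 0.17 / 0.043 = 3.9535
k* = 3.9535^(1/0.75) ≈ 6.2514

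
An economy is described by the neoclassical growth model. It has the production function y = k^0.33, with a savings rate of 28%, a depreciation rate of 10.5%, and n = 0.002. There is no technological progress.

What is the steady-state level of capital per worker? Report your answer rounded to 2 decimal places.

k* ≈ 4.20

Steady state requires s·f(k) = (n + δ)·k, i.e. s·k^α = (n + δ)·k.
Rearranging, k^(1−α) = s / (n + δ).
k^0.67 = 0.28 / (0.002 + 0.105) = 0.28 / 0.107 = 2.6168
k* = 2.6168^(1/0.67) ≈ 4.2028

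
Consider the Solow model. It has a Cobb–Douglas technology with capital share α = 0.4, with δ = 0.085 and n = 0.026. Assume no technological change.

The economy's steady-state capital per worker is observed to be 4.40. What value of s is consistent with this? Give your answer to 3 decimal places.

s ≈ 0.270

Steady state requires s·f(k) = (n + δ)·k, i.e. s·k^α = (n + δ)·k.
So s / (n + δ) = (k*)^(1−α) = 4.40^0.6 = 2.4326.
Therefore s = 2.4326 × (n + δ) = 2.4326 × 0.111 = 0.2700.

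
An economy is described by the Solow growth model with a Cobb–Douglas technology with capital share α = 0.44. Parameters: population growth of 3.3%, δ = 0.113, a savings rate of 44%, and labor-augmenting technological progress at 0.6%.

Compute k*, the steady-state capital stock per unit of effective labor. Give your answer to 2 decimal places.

k* = 6.67

At the steady state, Δk = 0, so s·k^α = (n + g + δ)·k.
Dividing both sides by k: k^(1−α) = s / (n + g + δ).
k^0.56 = 0.44 / (0.033 + 0.006 + 0.113) = 0.44 / 0.152 = 2.8947
k* = 2.8947^(1/0.56) ≈ 6.6726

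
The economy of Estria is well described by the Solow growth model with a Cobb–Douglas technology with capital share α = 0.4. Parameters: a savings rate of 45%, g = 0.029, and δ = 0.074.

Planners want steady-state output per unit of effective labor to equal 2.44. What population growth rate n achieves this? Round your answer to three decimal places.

n ≈ 0.015

In steady state, investment equals break-even investment: s·k^α = (n + g + δ)·k.
Since y* = [s/(n + g + δ)]^(α/(1−α)), we have s/(n + g + δ) = (y*)^((1−α)/α) = 2.44^1.5 = 3.8114.
Therefore n + g + δ = s / 3.8114 = 0.45 / 3.8114 = 0.1181, so n = 0.1181 − 0.103 = 0.0151.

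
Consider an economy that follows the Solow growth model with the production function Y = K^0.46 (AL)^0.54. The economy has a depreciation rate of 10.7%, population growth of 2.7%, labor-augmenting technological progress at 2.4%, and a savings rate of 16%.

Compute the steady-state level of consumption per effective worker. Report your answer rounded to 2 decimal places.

c* ≈ 0.85

At the steady state, Δk = 0, so s·k^α = (n + g + δ)·k.
Rearranging, k^(1−α) = s / (n + g + δ).
k^0.54 = 0.16 / (0.027 + 0.024 + 0.107) = 0.16 / 0.158 = 1.0127
k* = 1.0127^(1/0.54) ≈ 1.0236
y* = (k*)^α = 1.0236^0.46 ≈ 1.0108
c* = (1 − s)·y* = (1 − 0.16) × 1.0108 ≈ 0.8491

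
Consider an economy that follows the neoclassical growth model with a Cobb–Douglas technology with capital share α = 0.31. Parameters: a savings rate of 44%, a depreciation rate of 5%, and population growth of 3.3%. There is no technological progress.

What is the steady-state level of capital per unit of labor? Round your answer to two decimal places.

k* = 11.22

Steady state requires s·f(k) = (n + δ)·k, i.e. s·k^α = (n + δ)·k.
Rearranging, k^(1−α) = s / (n + δ).
k^0.69 = 0.44 / (0.033 + 0.050) = 0.44 / 0.083 = 5.3012
k* = 5.3012^(1/0.69) ≈ 11.2155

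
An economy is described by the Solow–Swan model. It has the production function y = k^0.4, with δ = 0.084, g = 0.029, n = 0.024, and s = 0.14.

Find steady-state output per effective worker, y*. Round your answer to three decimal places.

At the steady state, Δk = 0, so s·k^α = (n + g + δ)·k.
Rearranging, k^(1−α) = s / (n + g + δ).
k^0.6 = 0.14 / (0.024 + 0.029 + 0.084) = 0.14 / 0.137 = 1.0219
k* = 1.0219^(1/0.6) ≈ 1.0368
y* = (k*)^α = 1.0368^0.4 ≈ 1.0146

y* = 1.015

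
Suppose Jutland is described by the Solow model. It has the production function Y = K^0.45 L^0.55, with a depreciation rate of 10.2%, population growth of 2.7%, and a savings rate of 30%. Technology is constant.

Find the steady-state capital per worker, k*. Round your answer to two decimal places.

In steady state, investment equals break-even investment: s·k^α = (n + δ)·k.
Rearranging, k^(1−α) = s / (n + δ).
k^0.55 = 0.30 / (0.027 + 0.102) = 0.30 / 0.129 = 2.3256
k* = 2.3256^(1/0.55) ≈ 4.6390

k* = 4.64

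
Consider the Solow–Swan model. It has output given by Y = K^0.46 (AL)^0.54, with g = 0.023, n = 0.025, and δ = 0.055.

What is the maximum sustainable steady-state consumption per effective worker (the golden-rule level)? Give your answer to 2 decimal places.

c_gold ≈ 1.93

At the golden rule, f'(k) = n + g + δ, so α·k^(α−1) = n + g + δ and k_gold = (α/(n + g + δ))^(1/(1−α)).
k_gold = (0.46/0.103)^(1/0.54) = 4.4660^1.8519 ≈ 15.9803
c_gold = f(k_gold) − (n + g + δ)·k_gold = 3.5781 − 0.103×15.9803 ≈ 1.9321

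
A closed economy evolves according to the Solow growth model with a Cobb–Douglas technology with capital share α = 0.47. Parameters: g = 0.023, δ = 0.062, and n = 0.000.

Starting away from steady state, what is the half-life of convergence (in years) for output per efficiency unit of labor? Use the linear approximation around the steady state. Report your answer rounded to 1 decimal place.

t_½ ≈ 15.4 years

Near the steady state the convergence rate is λ = (1 − α)(n + g + δ).
λ = (1 − 0.47) × 0.085 = 0.53 × 0.085 = 0.04505
Half-life = ln 2 / λ = 0.6931 / 0.04505 ≈ 15.39 years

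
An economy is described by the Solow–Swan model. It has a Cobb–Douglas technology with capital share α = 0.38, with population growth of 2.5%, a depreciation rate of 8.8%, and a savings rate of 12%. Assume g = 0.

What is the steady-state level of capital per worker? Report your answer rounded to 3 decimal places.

k* ≈ 1.102

Steady state requires s·f(k) = (n + δ)·k, i.e. s·k^α = (n + δ)·k.
Rearranging, k^(1−α) = s / (n + δ).
k^0.62 = 0.12 / (0.025 + 0.088) = 0.12 / 0.113 = 1.0619
k* = 1.0619^(1/0.62) ≈ 1.1017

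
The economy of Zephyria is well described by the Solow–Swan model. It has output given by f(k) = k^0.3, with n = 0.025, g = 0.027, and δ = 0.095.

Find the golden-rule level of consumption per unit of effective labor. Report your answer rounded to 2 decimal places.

At the golden rule, f'(k) = n + g + δ, so α·k^(α−1) = n + g + δ and k_gold = (α/(n + g + δ))^(1/(1−α)).
k_gold = (0.3/0.147)^(1/0.7) = 2.0408^1.4286 ≈ 2.7706
c_gold = f(k_gold) − (n + g + δ)·k_gold = 1.3576 − 0.147×2.7706 ≈ 0.9503

c_gold ≈ 0.95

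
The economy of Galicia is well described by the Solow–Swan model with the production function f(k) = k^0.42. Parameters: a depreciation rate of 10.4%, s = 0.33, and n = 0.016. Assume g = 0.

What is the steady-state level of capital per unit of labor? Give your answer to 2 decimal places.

k* ≈ 5.72

Steady state requires s·f(k) = (n + δ)·k, i.e. s·k^α = (n + δ)·k.
Rearranging, k^(1−α) = s / (n + δ).
k^0.58 = 0.33 / (0.016 + 0.104) = 0.33 / 0.120 = 2.7500
k* = 2.7500^(1/0.58) ≈ 5.7210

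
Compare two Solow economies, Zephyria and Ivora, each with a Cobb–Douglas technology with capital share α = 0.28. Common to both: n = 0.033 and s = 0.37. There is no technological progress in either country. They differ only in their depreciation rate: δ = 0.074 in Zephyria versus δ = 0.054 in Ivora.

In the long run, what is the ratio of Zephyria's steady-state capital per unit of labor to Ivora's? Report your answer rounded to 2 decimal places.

Steady-state k* = [s/(n + δ)]^(1/(1−α)), so the ratio is [ (s_Z/(n + δ)_Z) / (s_I/(n + δ)_I) ]^1.3889.
s_Z/(n + δ)_Z = 0.37/0.107 = 3.4579; s_I/(n + δ)_I = 0.37/0.087 = 4.2529.
Ratio = (3.4579/4.2529)^1.3889 = 0.8131^1.3889 ≈ 0.7502

k*_Z / k*_I ≈ 0.75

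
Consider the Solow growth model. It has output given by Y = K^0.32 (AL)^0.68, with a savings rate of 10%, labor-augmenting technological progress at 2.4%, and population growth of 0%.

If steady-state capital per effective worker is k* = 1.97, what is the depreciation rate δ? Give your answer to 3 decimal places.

δ ≈ 0.039

Steady state requires s·f(k) = (n + g + δ)·k, i.e. s·k^α = (n + g + δ)·k.
So s / (n + g + δ) = (k*)^(1−α) = 1.97^0.68 = 1.5858.
Therefore n + g + δ = s / 1.5858 = 0.10 / 1.5858 = 0.0631, so δ = 0.0631 − 0.024 = 0.0391.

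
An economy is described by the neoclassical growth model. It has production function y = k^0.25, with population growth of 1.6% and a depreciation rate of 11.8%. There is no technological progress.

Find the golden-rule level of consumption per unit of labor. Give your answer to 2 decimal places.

c_gold ≈ 0.92

At the golden rule, f'(k) = n + δ, so α·k^(α−1) = n + δ and k_gold = (α/(n + δ))^(1/(1−α)).
k_gold = (0.25/0.134)^(1/0.75) = 1.8657^1.3333 ≈ 2.2967
c_gold = f(k_gold) − (n + δ)·k_gold = 1.2311 − 0.134×2.2967 ≈ 0.9233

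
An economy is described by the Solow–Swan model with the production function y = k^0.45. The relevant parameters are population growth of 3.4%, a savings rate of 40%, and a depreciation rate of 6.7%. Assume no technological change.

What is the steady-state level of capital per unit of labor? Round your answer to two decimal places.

In steady state, investment equals break-even investment: s·k^α = (n + δ)·k.
Dividing both sides by k: k^(1−α) = s / (n + δ).
k^0.55 = 0.40 / (0.034 + 0.067) = 0.40 / 0.101 = 3.9604
k* = 3.9604^(1/0.55) ≈ 12.2123

k* = 12.21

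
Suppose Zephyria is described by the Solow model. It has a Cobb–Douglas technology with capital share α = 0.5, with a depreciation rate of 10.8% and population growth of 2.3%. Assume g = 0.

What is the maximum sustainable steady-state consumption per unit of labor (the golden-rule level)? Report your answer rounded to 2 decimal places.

c_gold ≈ 1.91

At the golden rule, f'(k) = n + δ, so α·k^(α−1) = n + δ and k_gold = (α/(n + δ))^(1/(1−α)).
k_gold = (0.5/0.131)^(1/0.5) = 3.8168^2 ≈ 14.5680
c_gold = f(k_gold) − (n + δ)·k_gold = 3.8168 − 0.131×14.5680 ≈ 1.9084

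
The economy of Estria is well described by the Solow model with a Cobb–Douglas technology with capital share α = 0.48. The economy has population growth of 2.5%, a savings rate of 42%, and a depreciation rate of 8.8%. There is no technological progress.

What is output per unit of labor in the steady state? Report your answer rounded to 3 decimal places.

In steady state, investment equals break-even investment: s·k^α = (n + δ)·k.
Rearranging, k^(1−α) = s / (n + δ).
k^0.52 = 0.42 / (0.025 + 0.088) = 0.42 / 0.113 = 3.7168
k* = 3.7168^(1/0.52) ≈ 12.4876
y* = (k*)^α = 12.4876^0.48 ≈ 3.3598

y* = 3.360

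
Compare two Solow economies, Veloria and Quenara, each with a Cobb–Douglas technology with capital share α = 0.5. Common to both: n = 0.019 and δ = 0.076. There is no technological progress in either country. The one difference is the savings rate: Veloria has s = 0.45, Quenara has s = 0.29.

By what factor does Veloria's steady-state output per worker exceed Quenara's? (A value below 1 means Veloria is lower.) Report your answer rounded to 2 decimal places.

Steady-state y* = [s/(n + δ)]^(α/(1−α)), so the ratio is [ (s_V/(n + δ)_V) / (s_Q/(n + δ)_Q) ]^1.
s_V/(n + δ)_V = 0.45/0.095 = 4.7368; s_Q/(n + δ)_Q = 0.29/0.095 = 3.0526.
Ratio = (4.7368/3.0526)^1 = 1.5517^1 ≈ 1.5517

y*_V / y*_Q ≈ 1.55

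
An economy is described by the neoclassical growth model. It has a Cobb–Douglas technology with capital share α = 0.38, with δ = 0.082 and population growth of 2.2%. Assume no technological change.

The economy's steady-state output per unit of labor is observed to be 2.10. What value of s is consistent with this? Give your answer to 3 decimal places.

s ≈ 0.349

At the steady state, Δk = 0, so s·k^α = (n + δ)·k.
Since y* = [s/(n + δ)]^(α/(1−α)), we have s/(n + δ) = (y*)^((1−α)/α) = 2.10^1.6316 = 3.3553.
Therefore s = 3.3553 × (n + δ) = 3.3553 × 0.104 = 0.3490.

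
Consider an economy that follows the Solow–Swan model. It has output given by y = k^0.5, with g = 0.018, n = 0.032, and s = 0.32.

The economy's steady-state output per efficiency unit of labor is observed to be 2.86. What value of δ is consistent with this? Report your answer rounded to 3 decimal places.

Steady state requires s·f(k) = (n + g + δ)·k, i.e. s·k^α = (n + g + δ)·k.
Since y* = [s/(n + g + δ)]^(α/(1−α)), we have s/(n + g + δ) = (y*)^((1−α)/α) = 2.86^1 = 2.8600.
Therefore n + g + δ = s / 2.8600 = 0.32 / 2.8600 = 0.1119, so δ = 0.1119 − 0.050 = 0.0619.

δ ≈ 0.062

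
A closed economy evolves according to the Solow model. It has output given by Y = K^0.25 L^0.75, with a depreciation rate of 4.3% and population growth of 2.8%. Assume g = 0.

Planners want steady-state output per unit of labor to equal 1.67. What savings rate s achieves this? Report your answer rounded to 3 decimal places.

s ≈ 0.331

At the steady state, Δk = 0, so s·k^α = (n + δ)·k.
Since y* = [s/(n + δ)]^(α/(1−α)), we have s/(n + δ) = (y*)^((1−α)/α) = 1.67^3 = 4.6575.
Therefore s = 4.6575 × (n + δ) = 4.6575 × 0.071 = 0.3307.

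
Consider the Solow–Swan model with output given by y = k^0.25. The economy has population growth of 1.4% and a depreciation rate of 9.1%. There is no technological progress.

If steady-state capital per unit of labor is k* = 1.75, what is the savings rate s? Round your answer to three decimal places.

s ≈ 0.160

At the steady state, Δk = 0, so s·k^α = (n + δ)·k.
So s / (n + δ) = (k*)^(1−α) = 1.75^0.75 = 1.5215.
Therefore s = 1.5215 × (n + δ) = 1.5215 × 0.105 = 0.1598.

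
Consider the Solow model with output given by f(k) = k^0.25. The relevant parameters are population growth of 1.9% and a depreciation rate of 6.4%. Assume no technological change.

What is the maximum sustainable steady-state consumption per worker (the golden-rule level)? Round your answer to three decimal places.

At the golden rule, f'(k) = n + δ, so α·k^(α−1) = n + δ and k_gold = (α/(n + δ))^(1/(1−α)).
k_gold = (0.25/0.083)^(1/0.75) = 3.0120^1.3333 ≈ 4.3497
c_gold = f(k_gold) − (n + δ)·k_gold = 1.4442 − 0.083×4.3497 ≈ 1.0832

c_gold ≈ 1.083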